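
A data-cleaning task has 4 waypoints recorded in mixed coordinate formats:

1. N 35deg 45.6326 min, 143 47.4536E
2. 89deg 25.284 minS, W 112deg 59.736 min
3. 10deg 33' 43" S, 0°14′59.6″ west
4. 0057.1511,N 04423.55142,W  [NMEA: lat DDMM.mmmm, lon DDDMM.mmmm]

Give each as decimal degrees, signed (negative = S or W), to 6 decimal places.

Point 1:
  Latitude: 35 + 45.6326/60 = 35.7605433
  N → positive
  λ: 47.4536′ = 0.790893°; total 143.7908933
  E ⇒ keep positive
Point 2:
  φ: 89 + 25.284/60 = 89.4214000
  S → negative
  Lon: 59.736′ = 0.995600°; total 112.9956000
  hemisphere W, so the sign is −
Point 3:
  Latitude: 33′ + 43″ = 33.71667′; 10 + 33.71667/60 = 10.5619444
  S → negative
  λ: 14′ + 59.6″ = 14.99333′; 0 + 14.99333/60 = 0.2498889
  hemisphere W, so the sign is −
Point 4:
  φ: degrees = first 2 digits = 0, minutes = 57.1511; 0 + 57.1511/60 = 0.9525183
  N → positive
  Lon: split at 3 digits → 044° and 23.55142′; 44 + 23.55142/60 = 44.3925237
  W ⇒ negate

1. 35.760543, 143.790893
2. -89.421400, -112.995600
3. -10.561944, -0.249889
4. 0.952518, -44.392524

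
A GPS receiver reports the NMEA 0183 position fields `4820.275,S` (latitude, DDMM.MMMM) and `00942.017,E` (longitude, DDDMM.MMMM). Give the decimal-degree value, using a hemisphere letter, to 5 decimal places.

Latitude: split at 2 digits → 48° and 20.275′; 48 + 20.275/60 = 48.337917
λ: split at 3 digits → 009° and 42.017′; 9 + 42.017/60 = 9.700283

48.33792° S, 9.70028° E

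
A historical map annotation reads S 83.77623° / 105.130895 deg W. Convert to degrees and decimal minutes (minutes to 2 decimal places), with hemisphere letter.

83° 46.57′ S, 105° 7.85′ W

φ: minutes = (83.776230 − 83) × 60 = 46.5738
Lon: fractional part 0.130895 → 7.8537 minutes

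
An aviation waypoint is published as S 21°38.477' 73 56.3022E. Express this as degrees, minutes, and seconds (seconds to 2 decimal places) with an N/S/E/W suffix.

21°38′28.62″ S, 73°56′18.13″ E

Lat: 38.47700′ → 38′ and 0.47700 × 60 = 28.6200″
λ: fractional minutes 0.30220 × 60 = 18.1320″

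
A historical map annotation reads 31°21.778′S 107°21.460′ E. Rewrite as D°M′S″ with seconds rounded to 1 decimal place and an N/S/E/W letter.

31°21′46.7″ S, 107°21′27.6″ E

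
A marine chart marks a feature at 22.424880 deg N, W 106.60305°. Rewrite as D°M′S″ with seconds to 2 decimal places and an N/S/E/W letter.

Lat: 0.424880 × 60 = 25.49280′ → 25′, remainder × 60 = 29.5680″
Longitude: 0.603050 × 60 = 36.18300′ → 36′, remainder × 60 = 10.9800″

22°25′29.57″ N, 106°36′10.98″ W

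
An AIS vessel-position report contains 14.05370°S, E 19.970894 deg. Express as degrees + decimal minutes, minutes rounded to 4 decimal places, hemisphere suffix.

14° 3.2220′ S, 19° 58.2536′ E

Latitude: fractional part 0.053700 → 3.222000 minutes
Lon: fractional part 0.970894 → 58.253640 minutes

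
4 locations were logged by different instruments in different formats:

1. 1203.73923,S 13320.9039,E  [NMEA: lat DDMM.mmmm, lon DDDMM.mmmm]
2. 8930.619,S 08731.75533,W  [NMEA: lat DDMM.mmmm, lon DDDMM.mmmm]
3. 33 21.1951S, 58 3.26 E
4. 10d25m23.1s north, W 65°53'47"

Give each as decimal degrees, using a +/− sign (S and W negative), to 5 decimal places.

1. -12.06232, 133.34840
2. -89.51032, -87.52926
3. -33.35325, 58.05433
4. 10.42308, -65.89639

Point 1:
  Latitude: split at 2 digits → 12° and 3.73923′; 12 + 3.73923/60 = 12.062321
  S → negative
  Longitude: degrees = first 3 digits = 133, minutes = 20.9039; 133 + 20.9039/60 = 133.348398
  E → positive
Point 2:
  Latitude: degrees = first 2 digits = 89, minutes = 30.619; 89 + 30.619/60 = 89.510317
  S ⇒ negate
  Lon: split at 3 digits → 087° and 31.75533′; 87 + 31.75533/60 = 87.529256
  W → negative
Point 3:
  φ: 33 + 21.1951/60 = 33.353252
  S ⇒ negate
  Longitude: 3.26′ = 0.054333°; total 58.054333
  E → positive
Point 4:
  φ: 10° + 25/60 + 23.1/3600 = 10 + 0.416667 + 0.006417 = 10.423083
  N → positive
  Longitude: 53′ + 47″ = 53.78333′; 65 + 53.78333/60 = 65.896389
  hemisphere W, so the sign is −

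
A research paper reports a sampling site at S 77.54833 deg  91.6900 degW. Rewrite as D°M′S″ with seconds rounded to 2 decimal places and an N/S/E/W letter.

77°32′53.99″ S, 91°41′24.00″ W

φ: whole degrees 77; 32.89980′ → 32′ and 53.9880″
Lon: whole degrees 91; 41.40000′ → 41′ and 24.0000″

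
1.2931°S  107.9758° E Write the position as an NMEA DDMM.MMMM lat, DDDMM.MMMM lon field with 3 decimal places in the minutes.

Latitude: minutes = (1.293100 − 1) × 60 = 17.58600
λ: minutes = (107.975800 − 107) × 60 = 58.54800

0117.586,S / 10758.548,E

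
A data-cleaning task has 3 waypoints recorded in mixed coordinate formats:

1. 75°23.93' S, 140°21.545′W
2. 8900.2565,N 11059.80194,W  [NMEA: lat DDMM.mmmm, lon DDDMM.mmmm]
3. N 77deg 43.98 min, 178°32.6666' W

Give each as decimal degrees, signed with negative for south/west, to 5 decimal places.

Point 1:
  φ: 23.93′ = 0.398833°; total 75.398833
  hemisphere S, so the sign is −
  Longitude: 140 + 21.545/60 = 140.359083
  W → negative
Point 2:
  Latitude: split at 2 digits → 89° and 0.2565′; 89 + 0.2565/60 = 89.004275
  N → positive
  λ: split at 3 digits → 110° and 59.80194′; 110 + 59.80194/60 = 110.996699
  hemisphere W, so the sign is −
Point 3:
  φ: 43.98′ = 0.733000°; total 77.733000
  N → positive
  Lon: 178 + 32.6666/60 = 178.544443
  W → negative

1. -75.39883, -140.35908
2. 89.00428, -110.99670
3. 77.73300, -178.54444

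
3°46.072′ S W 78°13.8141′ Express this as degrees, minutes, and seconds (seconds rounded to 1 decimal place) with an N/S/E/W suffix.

3°46′4.3″ S, 78°13′48.8″ W

Lat: fractional minutes 0.07200 × 60 = 4.320″
Longitude: fractional minutes 0.81410 × 60 = 48.846″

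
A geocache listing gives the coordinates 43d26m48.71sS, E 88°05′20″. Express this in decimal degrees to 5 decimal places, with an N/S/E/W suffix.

43.44686° S, 88.08889° E

Lat: 26′ + 48.71″ = 26.81183′; 43 + 26.81183/60 = 43.446864
Lon: 88 + 5/60 + 20/3600 = 88.088889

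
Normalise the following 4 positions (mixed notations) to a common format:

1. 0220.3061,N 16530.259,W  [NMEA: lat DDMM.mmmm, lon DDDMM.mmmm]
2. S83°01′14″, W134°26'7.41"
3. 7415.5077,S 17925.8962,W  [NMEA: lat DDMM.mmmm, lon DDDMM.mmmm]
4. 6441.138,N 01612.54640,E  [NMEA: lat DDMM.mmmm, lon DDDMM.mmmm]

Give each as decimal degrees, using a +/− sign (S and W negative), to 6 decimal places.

Point 1:
  Latitude: degrees = first 2 digits = 2, minutes = 20.3061; 2 + 20.3061/60 = 2.3384350
  N ⇒ keep positive
  Longitude: degrees = first 3 digits = 165, minutes = 30.259; 165 + 30.259/60 = 165.5043167
  W → negative
Point 2:
  Latitude: 1′ + 14″ = 1.23333′; 83 + 1.23333/60 = 83.0205556
  hemisphere S, so the sign is −
  Longitude: 134° + 26/60 + 7.41/3600 = 134 + 0.433333 + 0.002058 = 134.4353917
  hemisphere W, so the sign is −
Point 3:
  Latitude: degrees = first 2 digits = 74, minutes = 15.5077; 74 + 15.5077/60 = 74.2584617
  S ⇒ negate
  λ: split at 3 digits → 179° and 25.8962′; 179 + 25.8962/60 = 179.4316033
  W → negative
Point 4:
  Lat: split at 2 digits → 64° and 41.138′; 64 + 41.138/60 = 64.6856333
  N → positive
  Longitude: degrees = first 3 digits = 16, minutes = 12.5464; 16 + 12.5464/60 = 16.2091067
  E ⇒ keep positive

1. 2.338435, -165.504317
2. -83.020556, -134.435392
3. -74.258462, -179.431603
4. 64.685633, 16.209107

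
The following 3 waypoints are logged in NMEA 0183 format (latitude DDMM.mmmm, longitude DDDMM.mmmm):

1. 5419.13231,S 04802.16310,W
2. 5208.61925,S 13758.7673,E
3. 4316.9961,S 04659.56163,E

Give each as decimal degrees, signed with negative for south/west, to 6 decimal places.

Point 1:
  Lat: degrees = first 2 digits = 54, minutes = 19.13231; 54 + 19.13231/60 = 54.3188718
  S → negative
  Longitude: degrees = first 3 digits = 48, minutes = 2.1631; 48 + 2.1631/60 = 48.0360517
  hemisphere W, so the sign is −
Point 2:
  Latitude: degrees = first 2 digits = 52, minutes = 8.61925; 52 + 8.61925/60 = 52.1436542
  S ⇒ negate
  Lon: degrees = first 3 digits = 137, minutes = 58.7673; 137 + 58.7673/60 = 137.9794550
  E → positive
Point 3:
  φ: split at 2 digits → 43° and 16.9961′; 43 + 16.9961/60 = 43.2832683
  S → negative
  Lon: degrees = first 3 digits = 46, minutes = 59.56163; 46 + 59.56163/60 = 46.9926938
  E → positive

1. -54.318872, -48.036052
2. -52.143654, 137.979455
3. -43.283268, 46.992694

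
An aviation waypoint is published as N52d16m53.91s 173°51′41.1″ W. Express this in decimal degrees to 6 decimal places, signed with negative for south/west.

52.281642, -173.861417

φ: 16′ + 53.91″ = 16.89850′; 52 + 16.89850/60 = 52.2816417
N → positive
Lon: 173° + 51/60 + 41.1/3600 = 173 + 0.850000 + 0.011417 = 173.8614167
hemisphere W, so the sign is −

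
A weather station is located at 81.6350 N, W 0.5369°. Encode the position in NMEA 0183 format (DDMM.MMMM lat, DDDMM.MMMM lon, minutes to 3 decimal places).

8138.100,N / 00032.214,W

φ: minutes = (81.635000 − 81) × 60 = 38.10000
Longitude: 0° + 0.536900 × 60 = 0° 32.21400′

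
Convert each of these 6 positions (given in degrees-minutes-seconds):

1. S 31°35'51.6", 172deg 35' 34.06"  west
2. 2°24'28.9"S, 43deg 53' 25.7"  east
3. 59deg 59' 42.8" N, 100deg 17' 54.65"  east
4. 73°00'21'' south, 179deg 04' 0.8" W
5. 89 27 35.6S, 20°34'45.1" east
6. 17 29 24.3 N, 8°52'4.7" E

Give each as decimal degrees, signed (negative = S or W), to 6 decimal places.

1. -31.597667, -172.592794
2. -2.408028, 43.890472
3. 59.995222, 100.298514
4. -73.005833, -179.066889
5. -89.459889, 20.579194
6. 17.490083, 8.867972

Point 1:
  φ: 35′ + 51.6″ = 35.86000′; 31 + 35.86000/60 = 31.5976667
  S ⇒ negate
  Lon: 35′ + 34.06″ = 35.56767′; 172 + 35.56767/60 = 172.5927944
  W ⇒ negate
Point 2:
  φ: 2 + 24/60 + 28.9/3600 = 2.4080278
  hemisphere S, so the sign is −
  Longitude: 43° + 53/60 + 25.7/3600 = 43 + 0.883333 + 0.007139 = 43.8904722
  E ⇒ keep positive
Point 3:
  Lat: 59′ + 42.8″ = 59.71333′; 59 + 59.71333/60 = 59.9952222
  N → positive
  Lon: 100° + 17/60 + 54.65/3600 = 100 + 0.283333 + 0.015181 = 100.2985139
  E ⇒ keep positive
Point 4:
  Latitude: 0′ + 21″ = 0.35000′; 73 + 0.35000/60 = 73.0058333
  S ⇒ negate
  Lon: 179° + 4/60 + 0.8/3600 = 179 + 0.066667 + 0.000222 = 179.0668889
  hemisphere W, so the sign is −
Point 5:
  Lat: 89° + 27/60 + 35.6/3600 = 89 + 0.450000 + 0.009889 = 89.4598889
  S → negative
  Longitude: 20 + 34/60 + 45.1/3600 = 20.5791944
  E → positive
Point 6:
  Latitude: 17° + 29/60 + 24.3/3600 = 17 + 0.483333 + 0.006750 = 17.4900833
  N ⇒ keep positive
  λ: 8 + 52/60 + 4.7/3600 = 8.8679722
  E ⇒ keep positive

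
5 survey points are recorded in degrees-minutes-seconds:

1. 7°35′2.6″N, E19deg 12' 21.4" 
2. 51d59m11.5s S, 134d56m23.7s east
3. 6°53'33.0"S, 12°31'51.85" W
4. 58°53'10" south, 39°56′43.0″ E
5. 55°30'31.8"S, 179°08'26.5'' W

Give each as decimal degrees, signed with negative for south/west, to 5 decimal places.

1. 7.58406, 19.20594
2. -51.98653, 134.93992
3. -6.89250, -12.53107
4. -58.88611, 39.94528
5. -55.50883, -179.14069

Point 1:
  Latitude: 7° + 35/60 + 2.6/3600 = 7 + 0.583333 + 0.000722 = 7.584056
  N → positive
  λ: 19 + 12/60 + 21.4/3600 = 19.205944
  E ⇒ keep positive
Point 2:
  Latitude: 59′ + 11.5″ = 59.19167′; 51 + 59.19167/60 = 51.986528
  S ⇒ negate
  Longitude: 134° + 56/60 + 23.7/3600 = 134 + 0.933333 + 0.006583 = 134.939917
  E → positive
Point 3:
  φ: 6 + 53/60 + 33/3600 = 6.892500
  S → negative
  λ: 12 + 31/60 + 51.85/3600 = 12.531069
  W → negative
Point 4:
  Lat: 58° + 53/60 + 10/3600 = 58 + 0.883333 + 0.002778 = 58.886111
  S → negative
  λ: 39° + 56/60 + 43/3600 = 39 + 0.933333 + 0.011944 = 39.945278
  E → positive
Point 5:
  Lat: 55° + 30/60 + 31.8/3600 = 55 + 0.500000 + 0.008833 = 55.508833
  S → negative
  λ: 8′ + 26.5″ = 8.44167′; 179 + 8.44167/60 = 179.140694
  hemisphere W, so the sign is −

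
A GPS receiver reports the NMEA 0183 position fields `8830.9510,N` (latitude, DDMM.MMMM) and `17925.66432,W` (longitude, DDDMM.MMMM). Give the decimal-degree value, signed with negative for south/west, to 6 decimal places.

88.515850, -179.427739

φ: split at 2 digits → 88° and 30.951′; 88 + 30.951/60 = 88.5158500
N → positive
λ: split at 3 digits → 179° and 25.66432′; 179 + 25.66432/60 = 179.4277387
W → negative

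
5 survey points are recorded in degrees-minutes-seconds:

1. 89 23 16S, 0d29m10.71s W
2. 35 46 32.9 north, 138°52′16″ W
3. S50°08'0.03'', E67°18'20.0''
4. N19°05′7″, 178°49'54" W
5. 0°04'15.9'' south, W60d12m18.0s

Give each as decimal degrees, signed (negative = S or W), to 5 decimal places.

1. -89.38778, -0.48631
2. 35.77581, -138.87111
3. -50.13334, 67.30556
4. 19.08528, -178.83167
5. -0.07108, -60.20500

Point 1:
  Latitude: 89 + 23/60 + 16/3600 = 89.387778
  hemisphere S, so the sign is −
  Longitude: 0° + 29/60 + 10.71/3600 = 0 + 0.483333 + 0.002975 = 0.486308
  W ⇒ negate
Point 2:
  φ: 35 + 46/60 + 32.9/3600 = 35.775806
  N ⇒ keep positive
  Lon: 138° + 52/60 + 16/3600 = 138 + 0.866667 + 0.004444 = 138.871111
  hemisphere W, so the sign is −
Point 3:
  Lat: 50° + 8/60 + 0.03/3600 = 50 + 0.133333 + 0.000008 = 50.133342
  S ⇒ negate
  Longitude: 18′ + 20″ = 18.33333′; 67 + 18.33333/60 = 67.305556
  E ⇒ keep positive
Point 4:
  Latitude: 5′ + 7″ = 5.11667′; 19 + 5.11667/60 = 19.085278
  N ⇒ keep positive
  Lon: 49′ + 54″ = 49.90000′; 178 + 49.90000/60 = 178.831667
  hemisphere W, so the sign is −
Point 5:
  φ: 0° + 4/60 + 15.9/3600 = 0 + 0.066667 + 0.004417 = 0.071083
  S → negative
  Longitude: 60 + 12/60 + 18/3600 = 60.205000
  hemisphere W, so the sign is −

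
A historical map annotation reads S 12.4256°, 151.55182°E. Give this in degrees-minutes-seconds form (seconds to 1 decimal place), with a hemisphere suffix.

φ: whole degrees 12; 25.53600′ → 25′ and 32.160″
λ: 0.551820 × 60 = 33.10920′ → 33′, remainder × 60 = 6.552″

12°25′32.2″ S, 151°33′6.6″ E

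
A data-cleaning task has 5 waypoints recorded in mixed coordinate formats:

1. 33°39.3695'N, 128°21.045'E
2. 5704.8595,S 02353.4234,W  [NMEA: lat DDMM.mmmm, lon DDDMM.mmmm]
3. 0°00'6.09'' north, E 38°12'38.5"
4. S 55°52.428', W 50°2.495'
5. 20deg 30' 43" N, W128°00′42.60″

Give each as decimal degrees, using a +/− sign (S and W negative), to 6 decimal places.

1. 33.656158, 128.350750
2. -57.080992, -23.890390
3. 0.001692, 38.210694
4. -55.873800, -50.041583
5. 20.511944, -128.011833

Point 1:
  Latitude: 39.3695′ = 0.656158°; total 33.6561583
  N → positive
  λ: 128 + 21.045/60 = 128.3507500
  E ⇒ keep positive
Point 2:
  Lat: degrees = first 2 digits = 57, minutes = 4.8595; 57 + 4.8595/60 = 57.0809917
  hemisphere S, so the sign is −
  λ: split at 3 digits → 023° and 53.4234′; 23 + 53.4234/60 = 23.8903900
  hemisphere W, so the sign is −
Point 3:
  Latitude: 0′ + 6.09″ = 0.10150′; 0 + 0.10150/60 = 0.0016917
  N → positive
  Lon: 38 + 12/60 + 38.5/3600 = 38.2106944
  E → positive
Point 4:
  Latitude: 52.428′ = 0.873800°; total 55.8738000
  S → negative
  Lon: 2.495′ = 0.041583°; total 50.0415833
  W → negative
Point 5:
  Lat: 20 + 30/60 + 43/3600 = 20.5119444
  N ⇒ keep positive
  Longitude: 0′ + 42.6″ = 0.71000′; 128 + 0.71000/60 = 128.0118333
  hemisphere W, so the sign is −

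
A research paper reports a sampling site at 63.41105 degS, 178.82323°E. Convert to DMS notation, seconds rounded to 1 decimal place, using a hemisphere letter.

63°24′39.8″ S, 178°49′23.6″ E

Lat: whole degrees 63; 24.66300′ → 24′ and 39.780″
Lon: 0.823230 × 60 = 49.39380′ → 49′, remainder × 60 = 23.628″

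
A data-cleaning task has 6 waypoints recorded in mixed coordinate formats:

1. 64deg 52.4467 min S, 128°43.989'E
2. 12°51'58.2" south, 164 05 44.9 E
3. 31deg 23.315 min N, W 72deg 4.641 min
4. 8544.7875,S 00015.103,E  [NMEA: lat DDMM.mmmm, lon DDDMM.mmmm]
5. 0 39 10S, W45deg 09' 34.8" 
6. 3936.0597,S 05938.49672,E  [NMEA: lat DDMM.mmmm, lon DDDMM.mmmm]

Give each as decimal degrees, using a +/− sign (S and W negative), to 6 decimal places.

1. -64.874112, 128.733150
2. -12.866167, 164.095806
3. 31.388583, -72.077350
4. -85.746458, 0.251717
5. -0.652778, -45.159667
6. -39.600995, 59.641612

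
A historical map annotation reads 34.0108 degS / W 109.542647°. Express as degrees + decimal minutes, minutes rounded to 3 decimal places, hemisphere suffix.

34° 0.648′ S, 109° 32.559′ W

φ: fractional part 0.010800 → 0.64800 minutes
λ: minutes = (109.542647 − 109) × 60 = 32.55882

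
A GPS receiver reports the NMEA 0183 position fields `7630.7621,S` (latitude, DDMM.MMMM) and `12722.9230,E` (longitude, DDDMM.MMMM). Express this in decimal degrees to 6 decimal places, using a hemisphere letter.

76.512702° S, 127.382050° E

φ: split at 2 digits → 76° and 30.7621′; 76 + 30.7621/60 = 76.5127017
Longitude: degrees = first 3 digits = 127, minutes = 22.923; 127 + 22.923/60 = 127.3820500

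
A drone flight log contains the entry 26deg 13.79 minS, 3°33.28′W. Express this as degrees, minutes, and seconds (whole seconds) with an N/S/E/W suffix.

26°13′47″ S, 3°33′17″ W

φ: fractional minutes 0.79000 × 60 = 47.40″
Longitude: fractional minutes 0.28000 × 60 = 16.80″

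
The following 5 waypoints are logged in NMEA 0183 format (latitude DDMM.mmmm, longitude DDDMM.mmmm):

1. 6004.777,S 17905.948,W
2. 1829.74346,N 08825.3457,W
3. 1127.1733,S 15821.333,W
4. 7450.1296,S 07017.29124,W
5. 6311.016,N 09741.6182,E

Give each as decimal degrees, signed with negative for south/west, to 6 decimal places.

1. -60.079617, -179.099133
2. 18.495724, -88.422428
3. -11.452888, -158.355550
4. -74.835493, -70.288187
5. 63.183600, 97.693637

Point 1:
  φ: split at 2 digits → 60° and 4.777′; 60 + 4.777/60 = 60.0796167
  S ⇒ negate
  Lon: degrees = first 3 digits = 179, minutes = 5.948; 179 + 5.948/60 = 179.0991333
  W → negative
Point 2:
  Latitude: degrees = first 2 digits = 18, minutes = 29.74346; 18 + 29.74346/60 = 18.4957243
  N → positive
  Longitude: split at 3 digits → 088° and 25.3457′; 88 + 25.3457/60 = 88.4224283
  W ⇒ negate
Point 3:
  φ: split at 2 digits → 11° and 27.1733′; 11 + 27.1733/60 = 11.4528883
  S ⇒ negate
  λ: degrees = first 3 digits = 158, minutes = 21.333; 158 + 21.333/60 = 158.3555500
  W → negative
Point 4:
  Lat: split at 2 digits → 74° and 50.1296′; 74 + 50.1296/60 = 74.8354933
  S ⇒ negate
  Lon: split at 3 digits → 070° and 17.29124′; 70 + 17.29124/60 = 70.2881873
  W → negative
Point 5:
  φ: degrees = first 2 digits = 63, minutes = 11.016; 63 + 11.016/60 = 63.1836000
  N → positive
  Longitude: degrees = first 3 digits = 97, minutes = 41.6182; 97 + 41.6182/60 = 97.6936367
  E → positive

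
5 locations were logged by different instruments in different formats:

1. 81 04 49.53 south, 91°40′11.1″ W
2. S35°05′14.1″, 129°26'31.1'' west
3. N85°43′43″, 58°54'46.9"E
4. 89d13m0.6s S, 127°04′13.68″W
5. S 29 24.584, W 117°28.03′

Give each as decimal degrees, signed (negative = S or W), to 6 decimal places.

Point 1:
  Lat: 81° + 4/60 + 49.53/3600 = 81 + 0.066667 + 0.013758 = 81.0804250
  S ⇒ negate
  Lon: 91 + 40/60 + 11.1/3600 = 91.6697500
  W ⇒ negate
Point 2:
  Lat: 35° + 5/60 + 14.1/3600 = 35 + 0.083333 + 0.003917 = 35.0872500
  S ⇒ negate
  Lon: 26′ + 31.1″ = 26.51833′; 129 + 26.51833/60 = 129.4419722
  W → negative
Point 3:
  Lat: 85° + 43/60 + 43/3600 = 85 + 0.716667 + 0.011944 = 85.7286111
  N → positive
  λ: 58° + 54/60 + 46.9/3600 = 58 + 0.900000 + 0.013028 = 58.9130278
  E ⇒ keep positive
Point 4:
  Lat: 89° + 13/60 + 0.6/3600 = 89 + 0.216667 + 0.000167 = 89.2168333
  S ⇒ negate
  λ: 127° + 4/60 + 13.68/3600 = 127 + 0.066667 + 0.003800 = 127.0704667
  W → negative
Point 5:
  φ: 24.584′ = 0.409733°; total 29.4097333
  S ⇒ negate
  λ: 117 + 28.03/60 = 117.4671667
  hemisphere W, so the sign is −

1. -81.080425, -91.669750
2. -35.087250, -129.441972
3. 85.728611, 58.913028
4. -89.216833, -127.070467
5. -29.409733, -117.467167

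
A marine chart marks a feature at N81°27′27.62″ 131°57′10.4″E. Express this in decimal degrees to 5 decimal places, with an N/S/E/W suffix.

81.45767° N, 131.95289° E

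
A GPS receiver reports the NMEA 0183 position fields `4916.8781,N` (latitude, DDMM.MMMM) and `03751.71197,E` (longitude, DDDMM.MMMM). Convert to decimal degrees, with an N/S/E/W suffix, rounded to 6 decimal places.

49.281302° N, 37.861866° E

Lat: degrees = first 2 digits = 49, minutes = 16.8781; 49 + 16.8781/60 = 49.2813017
Lon: degrees = first 3 digits = 37, minutes = 51.71197; 37 + 51.71197/60 = 37.8618662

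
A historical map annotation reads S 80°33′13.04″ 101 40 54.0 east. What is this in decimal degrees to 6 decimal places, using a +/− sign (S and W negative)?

-80.553622, 101.681667

Lat: 80 + 33/60 + 13.04/3600 = 80.5536222
S → negative
Lon: 40′ + 54″ = 40.90000′; 101 + 40.90000/60 = 101.6816667
E → positive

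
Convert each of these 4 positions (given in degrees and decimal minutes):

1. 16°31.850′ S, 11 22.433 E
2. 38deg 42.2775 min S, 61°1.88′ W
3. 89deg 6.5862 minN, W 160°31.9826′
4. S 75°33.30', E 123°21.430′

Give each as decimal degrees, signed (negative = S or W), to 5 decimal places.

Point 1:
  Lat: 31.85′ = 0.530833°; total 16.530833
  hemisphere S, so the sign is −
  Longitude: 22.433′ = 0.373883°; total 11.373883
  E ⇒ keep positive
Point 2:
  Lat: 38 + 42.2775/60 = 38.704625
  S → negative
  λ: 1.88′ = 0.031333°; total 61.031333
  W ⇒ negate
Point 3:
  Lat: 89 + 6.5862/60 = 89.109770
  N → positive
  Lon: 31.9826′ = 0.533043°; total 160.533043
  hemisphere W, so the sign is −
Point 4:
  Latitude: 75 + 33.3/60 = 75.555000
  S → negative
  λ: 21.43′ = 0.357167°; total 123.357167
  E ⇒ keep positive

1. -16.53083, 11.37388
2. -38.70463, -61.03133
3. 89.10977, -160.53304
4. -75.55500, 123.35717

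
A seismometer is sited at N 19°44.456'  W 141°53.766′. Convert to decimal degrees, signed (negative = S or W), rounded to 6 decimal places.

Lat: 44.456′ = 0.740933°; total 19.7409333
N → positive
Longitude: 141 + 53.766/60 = 141.8961000
W ⇒ negate

19.740933, -141.896100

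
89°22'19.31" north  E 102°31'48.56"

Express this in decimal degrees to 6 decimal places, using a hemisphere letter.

89.372031° N, 102.530156° E

Lat: 89 + 22/60 + 19.31/3600 = 89.3720306
Lon: 102 + 31/60 + 48.56/3600 = 102.5301556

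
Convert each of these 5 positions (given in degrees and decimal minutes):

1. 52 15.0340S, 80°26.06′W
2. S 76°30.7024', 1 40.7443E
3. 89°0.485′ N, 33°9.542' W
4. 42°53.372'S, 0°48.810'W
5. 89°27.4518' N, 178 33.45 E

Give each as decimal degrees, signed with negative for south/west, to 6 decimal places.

Point 1:
  φ: 15.034′ = 0.250567°; total 52.2505667
  S ⇒ negate
  λ: 26.06′ = 0.434333°; total 80.4343333
  hemisphere W, so the sign is −
Point 2:
  Lat: 30.7024′ = 0.511707°; total 76.5117067
  S → negative
  Longitude: 40.7443′ = 0.679072°; total 1.6790717
  E ⇒ keep positive
Point 3:
  Latitude: 89 + 0.485/60 = 89.0080833
  N ⇒ keep positive
  Lon: 33 + 9.542/60 = 33.1590333
  hemisphere W, so the sign is −
Point 4:
  Latitude: 53.372′ = 0.889533°; total 42.8895333
  S ⇒ negate
  Longitude: 48.81′ = 0.813500°; total 0.8135000
  hemisphere W, so the sign is −
Point 5:
  Latitude: 27.4518′ = 0.457530°; total 89.4575300
  N ⇒ keep positive
  Longitude: 33.45′ = 0.557500°; total 178.5575000
  E → positive

1. -52.250567, -80.434333
2. -76.511707, 1.679072
3. 89.008083, -33.159033
4. -42.889533, -0.813500
5. 89.457530, 178.557500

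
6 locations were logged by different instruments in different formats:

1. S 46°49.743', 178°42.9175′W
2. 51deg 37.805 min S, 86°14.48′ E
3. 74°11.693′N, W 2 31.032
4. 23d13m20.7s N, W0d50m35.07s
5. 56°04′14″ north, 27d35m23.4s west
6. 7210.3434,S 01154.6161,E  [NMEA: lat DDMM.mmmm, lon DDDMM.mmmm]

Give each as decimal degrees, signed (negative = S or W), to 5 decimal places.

1. -46.82905, -178.71529
2. -51.63008, 86.24133
3. 74.19488, -2.51720
4. 23.22242, -0.84308
5. 56.07056, -27.58983
6. -72.17239, 11.91027

Point 1:
  φ: 46 + 49.743/60 = 46.829050
  hemisphere S, so the sign is −
  Lon: 42.9175′ = 0.715292°; total 178.715292
  hemisphere W, so the sign is −
Point 2:
  φ: 51 + 37.805/60 = 51.630083
  S ⇒ negate
  λ: 86 + 14.48/60 = 86.241333
  E ⇒ keep positive
Point 3:
  Lat: 11.693′ = 0.194883°; total 74.194883
  N → positive
  Lon: 31.032′ = 0.517200°; total 2.517200
  W ⇒ negate
Point 4:
  Latitude: 23° + 13/60 + 20.7/3600 = 23 + 0.216667 + 0.005750 = 23.222417
  N ⇒ keep positive
  Lon: 50′ + 35.07″ = 50.58450′; 0 + 50.58450/60 = 0.843075
  hemisphere W, so the sign is −
Point 5:
  φ: 56 + 4/60 + 14/3600 = 56.070556
  N → positive
  λ: 27° + 35/60 + 23.4/3600 = 27 + 0.583333 + 0.006500 = 27.589833
  hemisphere W, so the sign is −
Point 6:
  Lat: split at 2 digits → 72° and 10.3434′; 72 + 10.3434/60 = 72.172390
  S ⇒ negate
  Longitude: degrees = first 3 digits = 11, minutes = 54.6161; 11 + 54.6161/60 = 11.910268
  E → positive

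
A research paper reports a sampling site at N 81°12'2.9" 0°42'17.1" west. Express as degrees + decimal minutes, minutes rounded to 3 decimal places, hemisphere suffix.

Lat: seconds/60 = 0.04833; minutes = 12 + 0.04833 = 12.04833
λ: 42 + 17.1/60 = 42.28500′

81° 12.048′ N, 0° 42.285′ W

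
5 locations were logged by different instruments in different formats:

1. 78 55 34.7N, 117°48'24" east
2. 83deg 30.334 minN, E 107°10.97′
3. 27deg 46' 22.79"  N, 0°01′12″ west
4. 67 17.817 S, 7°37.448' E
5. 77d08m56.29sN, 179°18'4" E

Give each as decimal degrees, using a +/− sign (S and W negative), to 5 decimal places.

Point 1:
  φ: 78° + 55/60 + 34.7/3600 = 78 + 0.916667 + 0.009639 = 78.926306
  N → positive
  λ: 117° + 48/60 + 24/3600 = 117 + 0.800000 + 0.006667 = 117.806667
  E → positive
Point 2:
  Latitude: 30.334′ = 0.505567°; total 83.505567
  N → positive
  λ: 107 + 10.97/60 = 107.182833
  E → positive
Point 3:
  Latitude: 46′ + 22.79″ = 46.37983′; 27 + 46.37983/60 = 27.772997
  N ⇒ keep positive
  Lon: 0 + 1/60 + 12/3600 = 0.020000
  W → negative
Point 4:
  Lat: 67 + 17.817/60 = 67.296950
  S ⇒ negate
  λ: 37.448′ = 0.624133°; total 7.624133
  E → positive
Point 5:
  φ: 77° + 8/60 + 56.29/3600 = 77 + 0.133333 + 0.015636 = 77.148969
  N ⇒ keep positive
  Longitude: 18′ + 4″ = 18.06667′; 179 + 18.06667/60 = 179.301111
  E ⇒ keep positive

1. 78.92631, 117.80667
2. 83.50557, 107.18283
3. 27.77300, -0.02000
4. -67.29695, 7.62413
5. 77.14897, 179.30111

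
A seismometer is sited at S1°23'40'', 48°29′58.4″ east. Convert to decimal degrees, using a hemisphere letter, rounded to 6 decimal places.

Latitude: 1 + 23/60 + 40/3600 = 1.3944444
Longitude: 48° + 29/60 + 58.4/3600 = 48 + 0.483333 + 0.016222 = 48.4995556

1.394444° S, 48.499556° E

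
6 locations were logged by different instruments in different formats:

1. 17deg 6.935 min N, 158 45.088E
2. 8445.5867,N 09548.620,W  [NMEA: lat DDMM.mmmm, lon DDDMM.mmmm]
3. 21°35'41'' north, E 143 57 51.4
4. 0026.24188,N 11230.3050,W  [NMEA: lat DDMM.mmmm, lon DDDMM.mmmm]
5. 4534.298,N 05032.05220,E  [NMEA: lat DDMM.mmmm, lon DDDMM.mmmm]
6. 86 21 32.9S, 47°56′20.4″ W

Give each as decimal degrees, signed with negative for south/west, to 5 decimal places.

Point 1:
  Lat: 17 + 6.935/60 = 17.115583
  N → positive
  λ: 158 + 45.088/60 = 158.751467
  E ⇒ keep positive
Point 2:
  Latitude: degrees = first 2 digits = 84, minutes = 45.5867; 84 + 45.5867/60 = 84.759778
  N → positive
  λ: degrees = first 3 digits = 95, minutes = 48.62; 95 + 48.62/60 = 95.810333
  W ⇒ negate
Point 3:
  φ: 35′ + 41″ = 35.68333′; 21 + 35.68333/60 = 21.594722
  N → positive
  λ: 143 + 57/60 + 51.4/3600 = 143.964278
  E ⇒ keep positive
Point 4:
  φ: split at 2 digits → 00° and 26.24188′; 0 + 26.24188/60 = 0.437365
  N → positive
  Lon: degrees = first 3 digits = 112, minutes = 30.305; 112 + 30.305/60 = 112.505083
  W → negative
Point 5:
  Lat: split at 2 digits → 45° and 34.298′; 45 + 34.298/60 = 45.571633
  N → positive
  Longitude: split at 3 digits → 050° and 32.0522′; 50 + 32.0522/60 = 50.534203
  E → positive
Point 6:
  φ: 86° + 21/60 + 32.9/3600 = 86 + 0.350000 + 0.009139 = 86.359139
  S ⇒ negate
  Lon: 47° + 56/60 + 20.4/3600 = 47 + 0.933333 + 0.005667 = 47.939000
  hemisphere W, so the sign is −

1. 17.11558, 158.75147
2. 84.75978, -95.81033
3. 21.59472, 143.96428
4. 0.43736, -112.50508
5. 45.57163, 50.53420
6. -86.35914, -47.93900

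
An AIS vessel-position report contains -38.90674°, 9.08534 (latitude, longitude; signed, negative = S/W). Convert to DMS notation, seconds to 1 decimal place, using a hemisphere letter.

38°54′24.3″ S, 9°05′7.2″ E

Latitude is negative → S; |value| = 38.906740
Latitude: whole degrees 38; 54.40440′ → 54′ and 24.264″
Lon: 0.085340 × 60 = 5.12040′ → 5′, remainder × 60 = 7.224″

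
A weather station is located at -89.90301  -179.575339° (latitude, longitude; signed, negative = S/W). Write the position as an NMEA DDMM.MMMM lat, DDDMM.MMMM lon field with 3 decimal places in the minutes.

8954.181,S / 17934.520,W

Latitude is negative → S; |value| = 89.903010
Latitude: fractional part 0.903010 → 54.18060 minutes
Longitude is negative → W; |value| = 179.575339
λ: minutes = (179.575339 − 179) × 60 = 34.52034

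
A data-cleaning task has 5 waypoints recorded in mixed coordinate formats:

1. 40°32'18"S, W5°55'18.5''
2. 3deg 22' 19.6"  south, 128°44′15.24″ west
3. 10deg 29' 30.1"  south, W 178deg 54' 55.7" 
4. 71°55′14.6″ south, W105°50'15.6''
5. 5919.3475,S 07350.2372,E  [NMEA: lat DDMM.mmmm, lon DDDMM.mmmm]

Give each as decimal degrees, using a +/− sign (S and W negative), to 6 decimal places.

Point 1:
  Latitude: 40° + 32/60 + 18/3600 = 40 + 0.533333 + 0.005000 = 40.5383333
  hemisphere S, so the sign is −
  Lon: 55′ + 18.5″ = 55.30833′; 5 + 55.30833/60 = 5.9218056
  hemisphere W, so the sign is −
Point 2:
  φ: 3 + 22/60 + 19.6/3600 = 3.3721111
  S → negative
  Lon: 128° + 44/60 + 15.24/3600 = 128 + 0.733333 + 0.004233 = 128.7375667
  hemisphere W, so the sign is −
Point 3:
  Latitude: 10° + 29/60 + 30.1/3600 = 10 + 0.483333 + 0.008361 = 10.4916944
  hemisphere S, so the sign is −
  λ: 178° + 54/60 + 55.7/3600 = 178 + 0.900000 + 0.015472 = 178.9154722
  hemisphere W, so the sign is −
Point 4:
  Latitude: 71° + 55/60 + 14.6/3600 = 71 + 0.916667 + 0.004056 = 71.9207222
  S ⇒ negate
  Longitude: 105° + 50/60 + 15.6/3600 = 105 + 0.833333 + 0.004333 = 105.8376667
  hemisphere W, so the sign is −
Point 5:
  φ: degrees = first 2 digits = 59, minutes = 19.3475; 59 + 19.3475/60 = 59.3224583
  S → negative
  λ: degrees = first 3 digits = 73, minutes = 50.2372; 73 + 50.2372/60 = 73.8372867
  E → positive

1. -40.538333, -5.921806
2. -3.372111, -128.737567
3. -10.491694, -178.915472
4. -71.920722, -105.837667
5. -59.322458, 73.837287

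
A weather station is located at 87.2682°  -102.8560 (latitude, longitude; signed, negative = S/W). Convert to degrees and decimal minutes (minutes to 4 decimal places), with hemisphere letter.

87° 16.0920′ N, 102° 51.3600′ W

Latitude: fractional part 0.268200 → 16.092000 minutes
Longitude is negative → W; |value| = 102.856000
Lon: 102° + 0.856000 × 60 = 102° 51.360000′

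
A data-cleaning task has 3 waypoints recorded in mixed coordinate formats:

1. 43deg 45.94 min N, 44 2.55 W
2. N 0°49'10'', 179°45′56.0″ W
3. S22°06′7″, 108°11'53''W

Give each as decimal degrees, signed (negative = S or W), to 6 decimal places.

1. 43.765667, -44.042500
2. 0.819444, -179.765556
3. -22.101944, -108.198056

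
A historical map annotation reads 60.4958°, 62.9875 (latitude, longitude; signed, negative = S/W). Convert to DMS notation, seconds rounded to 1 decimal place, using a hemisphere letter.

60°29′44.9″ N, 62°59′15.0″ E

Lat: 0.495800 × 60 = 29.74800′ → 29′, remainder × 60 = 44.880″
λ: 0.987500 × 60 = 59.25000′ → 59′, remainder × 60 = 15.000″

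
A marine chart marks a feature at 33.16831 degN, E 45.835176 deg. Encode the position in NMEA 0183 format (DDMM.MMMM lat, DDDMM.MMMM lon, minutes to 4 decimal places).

3310.0986,N / 04550.1106,E

Latitude: 33° + 0.168310 × 60 = 33° 10.098600′
Longitude: 45° + 0.835176 × 60 = 45° 50.110560′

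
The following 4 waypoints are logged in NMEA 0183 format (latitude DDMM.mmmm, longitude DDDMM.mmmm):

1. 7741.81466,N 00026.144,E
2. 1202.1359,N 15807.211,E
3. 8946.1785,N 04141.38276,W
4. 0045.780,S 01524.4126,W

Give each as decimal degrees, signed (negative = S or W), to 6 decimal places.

Point 1:
  φ: split at 2 digits → 77° and 41.81466′; 77 + 41.81466/60 = 77.6969110
  N → positive
  Longitude: split at 3 digits → 000° and 26.144′; 0 + 26.144/60 = 0.4357333
  E ⇒ keep positive
Point 2:
  φ: split at 2 digits → 12° and 2.1359′; 12 + 2.1359/60 = 12.0355983
  N ⇒ keep positive
  Lon: degrees = first 3 digits = 158, minutes = 7.211; 158 + 7.211/60 = 158.1201833
  E ⇒ keep positive
Point 3:
  Latitude: degrees = first 2 digits = 89, minutes = 46.1785; 89 + 46.1785/60 = 89.7696417
  N ⇒ keep positive
  λ: split at 3 digits → 041° and 41.38276′; 41 + 41.38276/60 = 41.6897127
  W → negative
Point 4:
  φ: degrees = first 2 digits = 0, minutes = 45.78; 0 + 45.78/60 = 0.7630000
  hemisphere S, so the sign is −
  λ: split at 3 digits → 015° and 24.4126′; 15 + 24.4126/60 = 15.4068767
  hemisphere W, so the sign is −

1. 77.696911, 0.435733
2. 12.035598, 158.120183
3. 89.769642, -41.689713
4. -0.763000, -15.406877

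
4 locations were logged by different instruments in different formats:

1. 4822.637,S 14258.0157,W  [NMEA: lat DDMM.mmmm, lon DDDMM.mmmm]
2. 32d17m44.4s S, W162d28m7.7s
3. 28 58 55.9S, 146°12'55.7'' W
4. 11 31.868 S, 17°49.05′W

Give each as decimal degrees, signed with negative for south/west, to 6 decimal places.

Point 1:
  Lat: degrees = first 2 digits = 48, minutes = 22.637; 48 + 22.637/60 = 48.3772833
  S → negative
  λ: degrees = first 3 digits = 142, minutes = 58.0157; 142 + 58.0157/60 = 142.9669283
  W ⇒ negate
Point 2:
  φ: 17′ + 44.4″ = 17.74000′; 32 + 17.74000/60 = 32.2956667
  S → negative
  Lon: 162° + 28/60 + 7.7/3600 = 162 + 0.466667 + 0.002139 = 162.4688056
  W ⇒ negate
Point 3:
  φ: 58′ + 55.9″ = 58.93167′; 28 + 58.93167/60 = 28.9821944
  S → negative
  Lon: 12′ + 55.7″ = 12.92833′; 146 + 12.92833/60 = 146.2154722
  hemisphere W, so the sign is −
Point 4:
  φ: 11 + 31.868/60 = 11.5311333
  hemisphere S, so the sign is −
  λ: 49.05′ = 0.817500°; total 17.8175000
  W ⇒ negate

1. -48.377283, -142.966928
2. -32.295667, -162.468806
3. -28.982194, -146.215472
4. -11.531133, -17.817500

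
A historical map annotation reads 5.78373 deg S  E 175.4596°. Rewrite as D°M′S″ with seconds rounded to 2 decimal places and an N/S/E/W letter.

5°47′1.43″ S, 175°27′34.56″ E

Latitude: 0.783730 × 60 = 47.02380′ → 47′, remainder × 60 = 1.4280″
λ: 0.459600 × 60 = 27.57600′ → 27′, remainder × 60 = 34.5600″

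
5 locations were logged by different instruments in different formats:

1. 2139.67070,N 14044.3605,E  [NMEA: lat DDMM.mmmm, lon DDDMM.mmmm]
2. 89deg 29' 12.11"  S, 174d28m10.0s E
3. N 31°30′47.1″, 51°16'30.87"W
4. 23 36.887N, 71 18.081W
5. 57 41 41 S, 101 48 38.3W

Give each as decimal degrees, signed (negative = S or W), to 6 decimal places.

1. 21.661178, 140.739342
2. -89.486697, 174.469444
3. 31.513083, -51.275242
4. 23.614783, -71.301350
5. -57.694722, -101.810639

Point 1:
  Latitude: split at 2 digits → 21° and 39.6707′; 21 + 39.6707/60 = 21.6611783
  N → positive
  Lon: split at 3 digits → 140° and 44.3605′; 140 + 44.3605/60 = 140.7393417
  E → positive
Point 2:
  Latitude: 89 + 29/60 + 12.11/3600 = 89.4866972
  S ⇒ negate
  Lon: 28′ + 10″ = 28.16667′; 174 + 28.16667/60 = 174.4694444
  E → positive
Point 3:
  φ: 30′ + 47.1″ = 30.78500′; 31 + 30.78500/60 = 31.5130833
  N → positive
  Lon: 16′ + 30.87″ = 16.51450′; 51 + 16.51450/60 = 51.2752417
  W ⇒ negate
Point 4:
  Latitude: 23 + 36.887/60 = 23.6147833
  N ⇒ keep positive
  λ: 71 + 18.081/60 = 71.3013500
  W ⇒ negate
Point 5:
  Lat: 41′ + 41″ = 41.68333′; 57 + 41.68333/60 = 57.6947222
  hemisphere S, so the sign is −
  λ: 48′ + 38.3″ = 48.63833′; 101 + 48.63833/60 = 101.8106389
  hemisphere W, so the sign is −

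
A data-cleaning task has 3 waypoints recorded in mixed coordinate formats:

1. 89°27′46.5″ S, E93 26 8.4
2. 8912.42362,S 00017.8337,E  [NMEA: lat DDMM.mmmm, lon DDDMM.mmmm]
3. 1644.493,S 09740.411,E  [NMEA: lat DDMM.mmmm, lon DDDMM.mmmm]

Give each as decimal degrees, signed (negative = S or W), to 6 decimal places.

1. -89.462917, 93.435667
2. -89.207060, 0.297228
3. -16.741550, 97.673517

Point 1:
  Latitude: 89 + 27/60 + 46.5/3600 = 89.4629167
  S ⇒ negate
  λ: 26′ + 8.4″ = 26.14000′; 93 + 26.14000/60 = 93.4356667
  E → positive
Point 2:
  φ: split at 2 digits → 89° and 12.42362′; 89 + 12.42362/60 = 89.2070603
  S ⇒ negate
  Longitude: degrees = first 3 digits = 0, minutes = 17.8337; 0 + 17.8337/60 = 0.2972283
  E → positive
Point 3:
  Latitude: split at 2 digits → 16° and 44.493′; 16 + 44.493/60 = 16.7415500
  S ⇒ negate
  Longitude: split at 3 digits → 097° and 40.411′; 97 + 40.411/60 = 97.6735167
  E → positive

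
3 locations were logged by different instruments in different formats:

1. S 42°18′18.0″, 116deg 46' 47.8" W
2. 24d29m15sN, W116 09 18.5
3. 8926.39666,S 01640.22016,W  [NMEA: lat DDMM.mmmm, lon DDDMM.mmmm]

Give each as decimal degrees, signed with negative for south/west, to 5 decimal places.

Point 1:
  φ: 42° + 18/60 + 18/3600 = 42 + 0.300000 + 0.005000 = 42.305000
  S → negative
  Longitude: 46′ + 47.8″ = 46.79667′; 116 + 46.79667/60 = 116.779944
  W → negative
Point 2:
  φ: 29′ + 15″ = 29.25000′; 24 + 29.25000/60 = 24.487500
  N → positive
  Longitude: 9′ + 18.5″ = 9.30833′; 116 + 9.30833/60 = 116.155139
  W ⇒ negate
Point 3:
  Lat: degrees = first 2 digits = 89, minutes = 26.39666; 89 + 26.39666/60 = 89.439944
  S → negative
  λ: degrees = first 3 digits = 16, minutes = 40.22016; 16 + 40.22016/60 = 16.670336
  hemisphere W, so the sign is −

1. -42.30500, -116.77994
2. 24.48750, -116.15514
3. -89.43994, -16.67034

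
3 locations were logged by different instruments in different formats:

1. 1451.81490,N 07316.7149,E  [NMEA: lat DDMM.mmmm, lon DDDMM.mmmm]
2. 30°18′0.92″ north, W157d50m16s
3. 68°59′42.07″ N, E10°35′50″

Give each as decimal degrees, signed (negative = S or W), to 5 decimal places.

1. 14.86358, 73.27858
2. 30.30026, -157.83778
3. 68.99502, 10.59722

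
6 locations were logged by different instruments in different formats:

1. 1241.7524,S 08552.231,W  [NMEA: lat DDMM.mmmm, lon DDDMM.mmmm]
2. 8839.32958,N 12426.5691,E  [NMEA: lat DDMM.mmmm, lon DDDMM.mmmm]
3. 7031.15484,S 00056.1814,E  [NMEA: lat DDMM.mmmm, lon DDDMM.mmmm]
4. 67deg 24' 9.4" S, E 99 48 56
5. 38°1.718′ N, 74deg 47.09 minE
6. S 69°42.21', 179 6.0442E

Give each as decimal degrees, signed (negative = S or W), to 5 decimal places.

1. -12.69587, -85.87052
2. 88.65549, 124.44282
3. -70.51925, 0.93636
4. -67.40261, 99.81556
5. 38.02863, 74.78483
6. -69.70350, 179.10074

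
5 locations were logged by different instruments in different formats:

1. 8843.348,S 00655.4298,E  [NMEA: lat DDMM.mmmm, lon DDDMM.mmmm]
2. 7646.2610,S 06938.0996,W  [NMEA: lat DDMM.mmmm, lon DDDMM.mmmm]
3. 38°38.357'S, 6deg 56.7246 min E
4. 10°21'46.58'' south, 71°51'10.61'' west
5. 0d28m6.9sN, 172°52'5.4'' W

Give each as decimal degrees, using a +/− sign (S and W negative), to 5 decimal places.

1. -88.72247, 6.92383
2. -76.77102, -69.63499
3. -38.63928, 6.94541
4. -10.36294, -71.85295
5. 0.46858, -172.86817

Point 1:
  Latitude: split at 2 digits → 88° and 43.348′; 88 + 43.348/60 = 88.722467
  S ⇒ negate
  Longitude: split at 3 digits → 006° and 55.4298′; 6 + 55.4298/60 = 6.923830
  E ⇒ keep positive
Point 2:
  φ: split at 2 digits → 76° and 46.261′; 76 + 46.261/60 = 76.771017
  S → negative
  Longitude: split at 3 digits → 069° and 38.0996′; 69 + 38.0996/60 = 69.634993
  W ⇒ negate
Point 3:
  φ: 38 + 38.357/60 = 38.639283
  S → negative
  λ: 6 + 56.7246/60 = 6.945410
  E → positive
Point 4:
  φ: 21′ + 46.58″ = 21.77633′; 10 + 21.77633/60 = 10.362939
  hemisphere S, so the sign is −
  Lon: 71 + 51/60 + 10.61/3600 = 71.852947
  hemisphere W, so the sign is −
Point 5:
  Latitude: 0° + 28/60 + 6.9/3600 = 0 + 0.466667 + 0.001917 = 0.468583
  N ⇒ keep positive
  λ: 172° + 52/60 + 5.4/3600 = 172 + 0.866667 + 0.001500 = 172.868167
  W → negative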